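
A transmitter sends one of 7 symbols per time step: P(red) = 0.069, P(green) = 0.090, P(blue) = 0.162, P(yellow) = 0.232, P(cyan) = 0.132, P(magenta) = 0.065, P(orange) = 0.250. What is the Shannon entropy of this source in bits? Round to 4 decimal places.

2.6352 bits

H = −Σ pᵢ log₂ pᵢ.
−0.069·log₂(0.069) = 0.2662
−0.090·log₂(0.090) = 0.3127
−0.162·log₂(0.162) = 0.4254
−0.232·log₂(0.232) = 0.4890
−0.132·log₂(0.132) = 0.3856
−0.065·log₂(0.065) = 0.2563
−0.250·log₂(0.250) = 0.5000
Sum ≈ 2.6352 → 2.6352 bits.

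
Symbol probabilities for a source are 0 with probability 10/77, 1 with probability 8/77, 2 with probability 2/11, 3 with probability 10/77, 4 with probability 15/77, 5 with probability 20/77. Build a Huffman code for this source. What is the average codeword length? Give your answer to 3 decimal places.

2.545 bits/symbol

Repeatedly combine the two least-probable nodes; the expected code length is the sum of the merged weights.
merge 8/77 + 10/77 → 18/77
merge 10/77 + 2/11 → 24/77
merge 15/77 + 18/77 → 3/7
merge 20/77 + 24/77 → 4/7
merge 3/7 + 4/7 → 1
L = 18/77 + 24/77 + 3/7 + 4/7 + 1 = 28/11 ≈ 2.545 bits/symbol.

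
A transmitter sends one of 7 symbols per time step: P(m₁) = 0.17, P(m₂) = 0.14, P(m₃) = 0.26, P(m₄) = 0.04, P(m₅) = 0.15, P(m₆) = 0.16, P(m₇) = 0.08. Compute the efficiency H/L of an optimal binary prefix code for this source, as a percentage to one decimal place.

Entropy H = −Σ p log₂ p ≈ 2.6478 bits.
Huffman merges: 1/25+2/25→3/25; 3/25+7/50→13/50; 3/20+4/25→31/100; 17/100+13/50→43/100; 13/50+31/100→57/100; 43/100+57/100→1. L = 269/100 ≈ 2.6900.
Efficiency = H/L = 2.6478/2.6900 = 98.4%.

98.4%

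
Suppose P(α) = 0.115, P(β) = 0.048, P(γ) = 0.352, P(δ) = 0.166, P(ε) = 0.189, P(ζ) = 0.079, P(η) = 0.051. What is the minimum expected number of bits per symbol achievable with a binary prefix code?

Repeatedly combine the two least-probable nodes; the expected code length is the sum of the merged weights.
merge 6/125 + 51/1000 → 99/1000
merge 79/1000 + 99/1000 → 89/500
merge 23/200 + 83/500 → 281/1000
merge 89/500 + 189/1000 → 367/1000
merge 281/1000 + 44/125 → 633/1000
merge 367/1000 + 633/1000 → 1
L = 99/1000 + 89/500 + 281/1000 + 367/1000 + 633/1000 + 1 = 1279/500 = 2.558 bits/symbol.

2.558 bits/symbol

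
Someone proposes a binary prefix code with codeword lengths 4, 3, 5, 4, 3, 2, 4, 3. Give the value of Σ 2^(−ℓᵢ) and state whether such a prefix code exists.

With common denominator 2^5 = 32: Σ 2^(−ℓᵢ) = 2/32 + 4/32 + 1/32 + 2/32 + 4/32 + 8/32 + 2/32 + 4/32 = 27/32 = 0.84375.
Kraft's inequality requires Σ ≤ 1; here Σ = 0.84375 ≤ 1, so such a prefix code exists.

0.84375; yes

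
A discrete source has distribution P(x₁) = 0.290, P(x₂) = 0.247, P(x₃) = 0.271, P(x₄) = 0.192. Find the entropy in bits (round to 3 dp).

H = −Σ pᵢ log₂ pᵢ.
−0.290·log₂(0.290) = 0.5179
−0.247·log₂(0.247) = 0.4983
−0.271·log₂(0.271) = 0.5105
−0.192·log₂(0.192) = 0.4571
Sum ≈ 1.9838 → 1.984 bits.

1.984 bits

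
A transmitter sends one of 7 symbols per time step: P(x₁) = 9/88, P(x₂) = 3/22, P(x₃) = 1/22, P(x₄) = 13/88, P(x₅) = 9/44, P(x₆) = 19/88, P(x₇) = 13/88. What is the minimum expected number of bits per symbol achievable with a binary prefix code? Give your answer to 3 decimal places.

Repeatedly combine the two least-probable nodes; the expected code length is the sum of the merged weights.
merge 1/22 + 9/88 → 13/88
merge 3/22 + 13/88 → 25/88
merge 13/88 + 13/88 → 13/44
merge 9/44 + 19/88 → 37/88
merge 25/88 + 13/44 → 51/88
merge 37/88 + 51/88 → 1
L = 13/88 + 25/88 + 13/44 + 37/88 + 51/88 + 1 = 30/11 ≈ 2.727 bits/symbol.

2.727 bits/symbol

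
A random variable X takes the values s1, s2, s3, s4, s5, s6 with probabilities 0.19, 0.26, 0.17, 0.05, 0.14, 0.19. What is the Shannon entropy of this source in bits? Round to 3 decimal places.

H = −Σ pᵢ log₂ pᵢ.
−0.19·log₂(0.19) = 0.4552
−0.26·log₂(0.26) = 0.5053
−0.17·log₂(0.17) = 0.4346
−0.05·log₂(0.05) = 0.2161
−0.14·log₂(0.14) = 0.3971
−0.19·log₂(0.19) = 0.4552
Sum ≈ 2.4635 → 2.464 bits.

2.464 bits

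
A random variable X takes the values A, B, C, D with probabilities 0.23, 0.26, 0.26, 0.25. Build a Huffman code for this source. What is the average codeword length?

Repeatedly combine the two least-probable nodes; the expected code length is the sum of the merged weights.
merge 23/100 + 1/4 → 12/25
merge 13/50 + 13/50 → 13/25
merge 12/25 + 13/25 → 1
L = 12/25 + 13/25 + 1 = 2 bits/symbol.

2 bits/symbol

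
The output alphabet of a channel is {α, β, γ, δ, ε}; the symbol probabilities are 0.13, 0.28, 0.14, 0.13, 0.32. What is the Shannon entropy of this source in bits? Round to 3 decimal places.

2.203 bits

H = −Σ pᵢ log₂ pᵢ.
−0.13·log₂(0.13) = 0.3826
−0.28·log₂(0.28) = 0.5142
−0.14·log₂(0.14) = 0.3971
−0.13·log₂(0.13) = 0.3826
−0.32·log₂(0.32) = 0.5260
Sum ≈ 2.2027 → 2.203 bits.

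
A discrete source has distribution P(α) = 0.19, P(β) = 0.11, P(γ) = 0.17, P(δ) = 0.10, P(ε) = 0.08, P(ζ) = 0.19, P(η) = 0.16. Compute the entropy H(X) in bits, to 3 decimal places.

2.742 bits

H = −Σ pᵢ log₂ pᵢ.
−0.19·log₂(0.19) = 0.4552
−0.11·log₂(0.11) = 0.3503
−0.17·log₂(0.17) = 0.4346
−0.10·log₂(0.10) = 0.3322
−0.08·log₂(0.08) = 0.2915
−0.19·log₂(0.19) = 0.4552
−0.16·log₂(0.16) = 0.4230
Sum ≈ 2.7420 → 2.742 bits.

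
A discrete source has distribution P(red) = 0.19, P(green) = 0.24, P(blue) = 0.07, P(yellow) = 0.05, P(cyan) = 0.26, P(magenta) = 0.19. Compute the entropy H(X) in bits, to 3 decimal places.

2.395 bits

H = −Σ pᵢ log₂ pᵢ.
−0.19·log₂(0.19) = 0.4552
−0.24·log₂(0.24) = 0.4941
−0.07·log₂(0.07) = 0.2686
−0.05·log₂(0.05) = 0.2161
−0.26·log₂(0.26) = 0.5053
−0.19·log₂(0.19) = 0.4552
Sum ≈ 2.3945 → 2.395 bits.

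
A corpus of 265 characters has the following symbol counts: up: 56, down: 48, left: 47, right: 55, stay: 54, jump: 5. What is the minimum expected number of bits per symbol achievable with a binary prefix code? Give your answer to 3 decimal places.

2.574 bits/symbol

Probabilities are the counts divided by 265.
Repeatedly combine the two least-probable nodes; the expected code length is the sum of the merged weights.
merge 1/53 + 47/265 → 52/265
merge 48/265 + 52/265 → 20/53
merge 54/265 + 11/53 → 109/265
merge 56/265 + 20/53 → 156/265
merge 109/265 + 156/265 → 1
L = 52/265 + 20/53 + 109/265 + 156/265 + 1 = 682/265 ≈ 2.574 bits/symbol.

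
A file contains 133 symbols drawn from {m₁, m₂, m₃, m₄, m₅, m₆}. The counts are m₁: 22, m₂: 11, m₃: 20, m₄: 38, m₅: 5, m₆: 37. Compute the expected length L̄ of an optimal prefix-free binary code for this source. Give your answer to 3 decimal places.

Probabilities are the counts divided by 133.
Repeatedly combine the two least-probable nodes; the expected code length is the sum of the merged weights.
merge 5/133 + 11/133 → 16/133
merge 16/133 + 20/133 → 36/133
merge 22/133 + 36/133 → 58/133
merge 37/133 + 2/7 → 75/133
merge 58/133 + 75/133 → 1
L = 16/133 + 36/133 + 58/133 + 75/133 + 1 = 318/133 ≈ 2.391 bits/symbol.

2.391 bits/symbol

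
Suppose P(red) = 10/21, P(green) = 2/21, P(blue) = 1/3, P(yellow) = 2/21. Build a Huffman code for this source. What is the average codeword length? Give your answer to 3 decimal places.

Repeatedly combine the two least-probable nodes; the expected code length is the sum of the merged weights.
merge 2/21 + 2/21 → 4/21
merge 4/21 + 1/3 → 11/21
merge 10/21 + 11/21 → 1
L = 4/21 + 11/21 + 1 = 12/7 ≈ 1.714 bits/symbol.

1.714 bits/symbol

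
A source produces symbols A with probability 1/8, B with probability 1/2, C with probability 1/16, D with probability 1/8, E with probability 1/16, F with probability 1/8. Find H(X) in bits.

2.125 bits

Each probability is a power of 1/2, so log₂(1/p) is an integer.
H = Σ p·log₂(1/p) = 1/8·3 + 1/2·1 + 1/16·4 + 1/8·3 + 1/16·4 + 1/8·3 = 2.125 bits.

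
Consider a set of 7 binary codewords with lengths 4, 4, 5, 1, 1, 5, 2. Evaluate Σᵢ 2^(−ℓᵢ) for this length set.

With common denominator 2^5 = 32: Σ 2^(−ℓᵢ) = 2/32 + 2/32 + 1/32 + 16/32 + 16/32 + 1/32 + 8/32 = 46/32 = 1.4375.

1.4375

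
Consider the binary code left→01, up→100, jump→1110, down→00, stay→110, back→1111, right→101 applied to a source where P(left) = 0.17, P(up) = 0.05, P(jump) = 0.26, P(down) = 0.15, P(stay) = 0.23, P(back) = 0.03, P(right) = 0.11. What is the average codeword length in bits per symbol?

2.97 bits/symbol

L̄ = Σ pᵢ·ℓᵢ = 0.17·2 + 0.05·3 + 0.26·4 + 0.15·2 + 0.23·3 + 0.03·4 + 0.11·3 = 2.97 bits/symbol.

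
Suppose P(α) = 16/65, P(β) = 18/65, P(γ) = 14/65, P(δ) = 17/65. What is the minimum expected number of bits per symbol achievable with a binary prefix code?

Repeatedly combine the two least-probable nodes; the expected code length is the sum of the merged weights.
merge 14/65 + 16/65 → 6/13
merge 17/65 + 18/65 → 7/13
merge 6/13 + 7/13 → 1
L = 6/13 + 7/13 + 1 = 2 bits/symbol.

2 bits/symbol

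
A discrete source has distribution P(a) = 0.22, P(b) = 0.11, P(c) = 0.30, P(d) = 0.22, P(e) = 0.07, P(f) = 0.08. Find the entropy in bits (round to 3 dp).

H = −Σ pᵢ log₂ pᵢ.
−0.22·log₂(0.22) = 0.4806
−0.11·log₂(0.11) = 0.3503
−0.30·log₂(0.30) = 0.5211
−0.22·log₂(0.22) = 0.4806
−0.07·log₂(0.07) = 0.2686
−0.08·log₂(0.08) = 0.2915
Sum ≈ 2.3926 → 2.393 bits.

2.393 bits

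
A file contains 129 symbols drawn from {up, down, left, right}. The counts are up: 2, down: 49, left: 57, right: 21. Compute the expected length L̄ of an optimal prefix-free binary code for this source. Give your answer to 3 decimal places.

1.736 bits/symbol

Probabilities are the counts divided by 129.
Repeatedly combine the two least-probable nodes; the expected code length is the sum of the merged weights.
merge 2/129 + 7/43 → 23/129
merge 23/129 + 49/129 → 24/43
merge 19/43 + 24/43 → 1
L = 23/129 + 24/43 + 1 = 224/129 ≈ 1.736 bits/symbol.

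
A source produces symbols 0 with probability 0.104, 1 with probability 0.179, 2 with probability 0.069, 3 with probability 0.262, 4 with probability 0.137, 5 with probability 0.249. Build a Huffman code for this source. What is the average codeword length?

2.483 bits/symbol

Repeatedly combine the two least-probable nodes; the expected code length is the sum of the merged weights.
merge 69/1000 + 13/125 → 173/1000
merge 137/1000 + 173/1000 → 31/100
merge 179/1000 + 249/1000 → 107/250
merge 131/500 + 31/100 → 143/250
merge 107/250 + 143/250 → 1
L = 173/1000 + 31/100 + 107/250 + 143/250 + 1 = 2483/1000 = 2.483 bits/symbol.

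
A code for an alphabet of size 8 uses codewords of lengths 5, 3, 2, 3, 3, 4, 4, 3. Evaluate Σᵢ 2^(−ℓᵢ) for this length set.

With common denominator 2^5 = 32: Σ 2^(−ℓᵢ) = 1/32 + 4/32 + 8/32 + 4/32 + 4/32 + 2/32 + 2/32 + 4/32 = 29/32 = 0.90625.

0.90625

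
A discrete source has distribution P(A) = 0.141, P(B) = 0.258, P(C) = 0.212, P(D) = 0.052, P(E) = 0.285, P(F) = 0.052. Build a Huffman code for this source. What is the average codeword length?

Repeatedly combine the two least-probable nodes; the expected code length is the sum of the merged weights.
merge 13/250 + 13/250 → 13/125
merge 13/125 + 141/1000 → 49/200
merge 53/250 + 49/200 → 457/1000
merge 129/500 + 57/200 → 543/1000
merge 457/1000 + 543/1000 → 1
L = 13/125 + 49/200 + 457/1000 + 543/1000 + 1 = 2349/1000 = 2.349 bits/symbol.

2.349 bits/symbol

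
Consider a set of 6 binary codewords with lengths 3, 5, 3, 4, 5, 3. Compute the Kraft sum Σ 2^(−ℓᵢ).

0.5

With common denominator 2^5 = 32: Σ 2^(−ℓᵢ) = 4/32 + 1/32 + 4/32 + 2/32 + 1/32 + 4/32 = 16/32 = 0.5.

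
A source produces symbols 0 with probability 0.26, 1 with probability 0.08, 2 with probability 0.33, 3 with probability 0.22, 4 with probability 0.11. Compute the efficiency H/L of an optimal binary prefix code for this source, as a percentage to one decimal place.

Entropy H = −Σ p log₂ p ≈ 2.1555 bits.
Huffman merges: 2/25+11/100→19/100; 19/100+11/50→41/100; 13/50+33/100→59/100; 41/100+59/100→1. L = 219/100 ≈ 2.1900.
Efficiency = H/L = 2.1555/2.1900 = 98.4%.

98.4%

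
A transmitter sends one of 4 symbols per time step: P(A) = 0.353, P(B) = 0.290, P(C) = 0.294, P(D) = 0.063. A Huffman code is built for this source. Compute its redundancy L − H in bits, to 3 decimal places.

0.181 bits

Entropy H = −Σ p log₂ p ≈ 1.8187 bits.
Huffman merges: 63/1000+29/100→353/1000; 147/500+353/1000→647/1000; 353/1000+647/1000→1. L = 2 ≈ 2.0000.
L − H = 2.0000 − 1.8187 = 0.181 bits.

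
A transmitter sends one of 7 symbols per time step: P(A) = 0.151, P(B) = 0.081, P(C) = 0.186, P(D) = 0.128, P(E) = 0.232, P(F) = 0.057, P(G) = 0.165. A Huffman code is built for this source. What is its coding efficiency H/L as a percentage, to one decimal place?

98.9%

Entropy H = −Σ p log₂ p ≈ 2.6900 bits.
Huffman merges: 57/1000+81/1000→69/500; 16/125+69/500→133/500; 151/1000+33/200→79/250; 93/500+29/125→209/500; 133/500+79/250→291/500; 209/500+291/500→1. L = 68/25 ≈ 2.7200.
Efficiency = H/L = 2.6900/2.7200 = 98.9%.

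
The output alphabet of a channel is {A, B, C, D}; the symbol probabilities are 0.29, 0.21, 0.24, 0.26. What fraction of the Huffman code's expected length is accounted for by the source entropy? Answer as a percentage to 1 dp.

99.5%

Entropy H = −Σ p log₂ p ≈ 1.9901 bits.
Huffman merges: 21/100+6/25→9/20; 13/50+29/100→11/20; 9/20+11/20→1. L = 2 ≈ 2.0000.
Efficiency = H/L = 1.9901/2.0000 = 99.5%.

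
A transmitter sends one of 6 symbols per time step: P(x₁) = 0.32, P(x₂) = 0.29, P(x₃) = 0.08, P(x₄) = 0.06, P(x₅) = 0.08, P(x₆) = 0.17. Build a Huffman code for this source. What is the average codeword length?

Repeatedly combine the two least-probable nodes; the expected code length is the sum of the merged weights.
merge 3/50 + 2/25 → 7/50
merge 2/25 + 7/50 → 11/50
merge 17/100 + 11/50 → 39/100
merge 29/100 + 8/25 → 61/100
merge 39/100 + 61/100 → 1
L = 7/50 + 11/50 + 39/100 + 61/100 + 1 = 59/25 = 2.36 bits/symbol.

2.36 bits/symbol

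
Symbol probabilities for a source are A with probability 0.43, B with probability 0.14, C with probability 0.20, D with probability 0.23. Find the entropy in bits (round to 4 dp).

H = −Σ pᵢ log₂ pᵢ.
−0.43·log₂(0.43) = 0.5236
−0.14·log₂(0.14) = 0.3971
−0.20·log₂(0.20) = 0.4644
−0.23·log₂(0.23) = 0.4877
Sum ≈ 1.8727 → 1.8727 bits.

1.8727 bits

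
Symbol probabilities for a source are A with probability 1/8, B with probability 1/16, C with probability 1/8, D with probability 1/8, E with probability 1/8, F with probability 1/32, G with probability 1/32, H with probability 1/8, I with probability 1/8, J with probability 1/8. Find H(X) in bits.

3.1875 bits

Each probability is a power of 1/2, so log₂(1/p) is an integer.
H = Σ p·log₂(1/p) = 1/8·3 + 1/16·4 + 1/8·3 + 1/8·3 + 1/8·3 + 1/32·5 + 1/32·5 + 1/8·3 + 1/8·3 + 1/8·3 = 3.1875 bits.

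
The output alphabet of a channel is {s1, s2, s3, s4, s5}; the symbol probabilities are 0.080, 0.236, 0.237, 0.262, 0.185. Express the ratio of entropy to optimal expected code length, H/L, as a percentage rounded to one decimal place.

98.5%

Entropy H = −Σ p log₂ p ≈ 2.2320 bits.
Huffman merges: 2/25+37/200→53/200; 59/250+237/1000→473/1000; 131/500+53/200→527/1000; 473/1000+527/1000→1. L = 453/200 ≈ 2.2650.
Efficiency = H/L = 2.2320/2.2650 = 98.5%.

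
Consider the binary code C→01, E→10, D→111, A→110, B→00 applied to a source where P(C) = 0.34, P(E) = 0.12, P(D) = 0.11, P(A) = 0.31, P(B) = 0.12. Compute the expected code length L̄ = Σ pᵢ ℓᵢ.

L̄ = Σ pᵢ·ℓᵢ = 0.34·2 + 0.12·2 + 0.11·3 + 0.31·3 + 0.12·2 = 2.42 bits/symbol.

2.42 bits/symbol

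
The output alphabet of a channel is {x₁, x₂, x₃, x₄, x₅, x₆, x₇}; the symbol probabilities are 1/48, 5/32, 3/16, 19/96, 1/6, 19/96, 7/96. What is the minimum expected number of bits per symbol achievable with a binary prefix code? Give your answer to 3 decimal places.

2.698 bits/symbol

Repeatedly combine the two least-probable nodes; the expected code length is the sum of the merged weights.
merge 1/48 + 7/96 → 3/32
merge 3/32 + 5/32 → 1/4
merge 1/6 + 3/16 → 17/48
merge 19/96 + 19/96 → 19/48
merge 1/4 + 17/48 → 29/48
merge 19/48 + 29/48 → 1
L = 3/32 + 1/4 + 17/48 + 19/48 + 29/48 + 1 = 259/96 ≈ 2.698 bits/symbol.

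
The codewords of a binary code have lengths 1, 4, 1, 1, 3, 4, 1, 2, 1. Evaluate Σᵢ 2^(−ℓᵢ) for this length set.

With common denominator 2^4 = 16: Σ 2^(−ℓᵢ) = 8/16 + 1/16 + 8/16 + 8/16 + 2/16 + 1/16 + 8/16 + 4/16 + 8/16 = 48/16 = 3.

3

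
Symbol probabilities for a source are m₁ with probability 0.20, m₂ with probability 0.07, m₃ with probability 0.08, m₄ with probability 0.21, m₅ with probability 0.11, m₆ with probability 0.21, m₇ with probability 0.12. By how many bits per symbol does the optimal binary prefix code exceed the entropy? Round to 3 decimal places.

0.043 bits

Entropy H = −Σ p log₂ p ≈ 2.6874 bits.
Huffman merges: 7/100+2/25→3/20; 11/100+3/25→23/100; 3/20+1/5→7/20; 21/100+21/100→21/50; 23/100+7/20→29/50; 21/50+29/50→1. L = 273/100 ≈ 2.7300.
L − H = 2.7300 − 2.6874 = 0.043 bits.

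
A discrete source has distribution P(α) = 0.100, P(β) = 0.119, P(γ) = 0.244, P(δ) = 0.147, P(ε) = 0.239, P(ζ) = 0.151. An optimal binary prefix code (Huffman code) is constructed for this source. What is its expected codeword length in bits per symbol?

Repeatedly combine the two least-probable nodes; the expected code length is the sum of the merged weights.
merge 1/10 + 119/1000 → 219/1000
merge 147/1000 + 151/1000 → 149/500
merge 219/1000 + 239/1000 → 229/500
merge 61/250 + 149/500 → 271/500
merge 229/500 + 271/500 → 1
L = 219/1000 + 149/500 + 229/500 + 271/500 + 1 = 2517/1000 = 2.517 bits/symbol.

2.517 bits/symbol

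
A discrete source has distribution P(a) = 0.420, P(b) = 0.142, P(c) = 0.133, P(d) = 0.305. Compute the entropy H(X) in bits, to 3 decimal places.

1.835 bits

H = −Σ pᵢ log₂ pᵢ.
−0.420·log₂(0.420) = 0.5256
−0.142·log₂(0.142) = 0.3999
−0.133·log₂(0.133) = 0.3871
−0.305·log₂(0.305) = 0.5225
Sum ≈ 1.8351 → 1.835 bits.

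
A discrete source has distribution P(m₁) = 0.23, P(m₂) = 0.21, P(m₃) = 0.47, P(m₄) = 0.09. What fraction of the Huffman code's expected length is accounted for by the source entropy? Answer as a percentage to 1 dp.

97.5%

Entropy H = −Σ p log₂ p ≈ 1.7851 bits.
Huffman merges: 9/100+21/100→3/10; 23/100+3/10→53/100; 47/100+53/100→1. L = 183/100 ≈ 1.8300.
Efficiency = H/L = 1.7851/1.8300 = 97.5%.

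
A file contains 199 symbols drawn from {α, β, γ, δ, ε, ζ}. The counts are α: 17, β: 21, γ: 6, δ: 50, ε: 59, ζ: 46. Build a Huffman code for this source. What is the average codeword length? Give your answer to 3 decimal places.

Probabilities are the counts divided by 199.
Repeatedly combine the two least-probable nodes; the expected code length is the sum of the merged weights.
merge 6/199 + 17/199 → 23/199
merge 21/199 + 23/199 → 44/199
merge 44/199 + 46/199 → 90/199
merge 50/199 + 59/199 → 109/199
merge 90/199 + 109/199 → 1
L = 23/199 + 44/199 + 90/199 + 109/199 + 1 = 465/199 ≈ 2.337 bits/symbol.

2.337 bits/symbol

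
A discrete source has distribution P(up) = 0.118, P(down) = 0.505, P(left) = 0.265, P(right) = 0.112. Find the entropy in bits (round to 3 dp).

H = −Σ pᵢ log₂ pᵢ.
−0.118·log₂(0.118) = 0.3638
−0.505·log₂(0.505) = 0.4978
−0.265·log₂(0.265) = 0.5077
−0.112·log₂(0.112) = 0.3537
Sum ≈ 1.7230 → 1.723 bits.

1.723 bits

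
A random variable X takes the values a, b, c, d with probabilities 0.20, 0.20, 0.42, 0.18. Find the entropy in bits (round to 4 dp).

1.8997 bits

H = −Σ pᵢ log₂ pᵢ.
−0.20·log₂(0.20) = 0.4644
−0.20·log₂(0.20) = 0.4644
−0.42·log₂(0.42) = 0.5256
−0.18·log₂(0.18) = 0.4453
Sum ≈ 1.8997 → 1.8997 bits.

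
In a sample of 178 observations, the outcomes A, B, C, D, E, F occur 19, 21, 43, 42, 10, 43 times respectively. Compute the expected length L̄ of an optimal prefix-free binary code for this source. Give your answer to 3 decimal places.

2.444 bits/symbol

Probabilities are the counts divided by 178.
Repeatedly combine the two least-probable nodes; the expected code length is the sum of the merged weights.
merge 5/89 + 19/178 → 29/178
merge 21/178 + 29/178 → 25/89
merge 21/89 + 43/178 → 85/178
merge 43/178 + 25/89 → 93/178
merge 85/178 + 93/178 → 1
L = 29/178 + 25/89 + 85/178 + 93/178 + 1 = 435/178 ≈ 2.444 bits/symbol.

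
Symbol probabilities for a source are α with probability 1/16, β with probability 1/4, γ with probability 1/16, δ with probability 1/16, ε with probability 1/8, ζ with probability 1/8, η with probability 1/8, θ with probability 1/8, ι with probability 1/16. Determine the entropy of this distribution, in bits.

3 bits

Each probability is a power of 1/2, so log₂(1/p) is an integer.
H = Σ p·log₂(1/p) = 1/16·4 + 1/4·2 + 1/16·4 + 1/16·4 + 1/8·3 + 1/8·3 + 1/8·3 + 1/8·3 + 1/16·4 = 3 bits.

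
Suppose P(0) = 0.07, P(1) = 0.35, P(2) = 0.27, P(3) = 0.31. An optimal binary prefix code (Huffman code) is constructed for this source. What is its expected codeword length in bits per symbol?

1.99 bits/symbol

Repeatedly combine the two least-probable nodes; the expected code length is the sum of the merged weights.
merge 7/100 + 27/100 → 17/50
merge 31/100 + 17/50 → 13/20
merge 7/20 + 13/20 → 1
L = 17/50 + 13/20 + 1 = 199/100 = 1.99 bits/symbol.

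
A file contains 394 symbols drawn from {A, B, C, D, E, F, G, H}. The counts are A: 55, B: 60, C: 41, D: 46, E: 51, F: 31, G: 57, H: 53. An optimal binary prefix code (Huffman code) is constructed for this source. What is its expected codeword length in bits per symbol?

Probabilities are the counts divided by 394.
Repeatedly combine the two least-probable nodes; the expected code length is the sum of the merged weights.
merge 31/394 + 41/394 → 36/197
merge 23/197 + 51/394 → 97/394
merge 53/394 + 55/394 → 54/197
merge 57/394 + 30/197 → 117/394
merge 36/197 + 97/394 → 169/394
merge 54/197 + 117/394 → 225/394
merge 169/394 + 225/394 → 1
L = 36/197 + 97/394 + 54/197 + 117/394 + 169/394 + 225/394 + 1 = 3 bits/symbol.

3 bits/symbol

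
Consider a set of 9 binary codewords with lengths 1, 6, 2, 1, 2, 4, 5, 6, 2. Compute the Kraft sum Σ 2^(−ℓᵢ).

With common denominator 2^6 = 64: Σ 2^(−ℓᵢ) = 32/64 + 1/64 + 16/64 + 32/64 + 16/64 + 4/64 + 2/64 + 1/64 + 16/64 = 120/64 = 1.875.

1.875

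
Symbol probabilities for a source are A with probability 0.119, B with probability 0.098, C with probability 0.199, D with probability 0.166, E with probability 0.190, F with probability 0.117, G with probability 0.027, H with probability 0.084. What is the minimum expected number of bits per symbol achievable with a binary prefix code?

Repeatedly combine the two least-probable nodes; the expected code length is the sum of the merged weights.
merge 27/1000 + 21/250 → 111/1000
merge 49/500 + 111/1000 → 209/1000
merge 117/1000 + 119/1000 → 59/250
merge 83/500 + 19/100 → 89/250
merge 199/1000 + 209/1000 → 51/125
merge 59/250 + 89/250 → 74/125
merge 51/125 + 74/125 → 1
L = 111/1000 + 209/1000 + 59/250 + 89/250 + 51/125 + 74/125 + 1 = 364/125 = 2.912 bits/symbol.

2.912 bits/symbol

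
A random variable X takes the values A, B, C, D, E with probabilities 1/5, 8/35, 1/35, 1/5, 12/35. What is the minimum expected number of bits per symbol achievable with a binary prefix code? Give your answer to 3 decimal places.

Repeatedly combine the two least-probable nodes; the expected code length is the sum of the merged weights.
merge 1/35 + 1/5 → 8/35
merge 1/5 + 8/35 → 3/7
merge 8/35 + 12/35 → 4/7
merge 3/7 + 4/7 → 1
L = 8/35 + 3/7 + 4/7 + 1 = 78/35 ≈ 2.229 bits/symbol.

2.229 bits/symbol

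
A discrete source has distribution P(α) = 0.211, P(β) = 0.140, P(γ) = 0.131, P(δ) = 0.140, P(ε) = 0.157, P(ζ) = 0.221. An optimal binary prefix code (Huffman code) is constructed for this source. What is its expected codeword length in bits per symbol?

Repeatedly combine the two least-probable nodes; the expected code length is the sum of the merged weights.
merge 131/1000 + 7/50 → 271/1000
merge 7/50 + 157/1000 → 297/1000
merge 211/1000 + 221/1000 → 54/125
merge 271/1000 + 297/1000 → 71/125
merge 54/125 + 71/125 → 1
L = 271/1000 + 297/1000 + 54/125 + 71/125 + 1 = 321/125 = 2.568 bits/symbol.

2.568 bits/symbol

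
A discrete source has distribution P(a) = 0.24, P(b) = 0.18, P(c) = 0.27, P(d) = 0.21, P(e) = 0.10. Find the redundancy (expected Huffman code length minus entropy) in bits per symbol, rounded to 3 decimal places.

Entropy H = −Σ p log₂ p ≈ 2.2545 bits.
Huffman merges: 1/10+9/50→7/25; 21/100+6/25→9/20; 27/100+7/25→11/20; 9/20+11/20→1. L = 57/25 ≈ 2.2800.
L − H = 2.2800 − 2.2545 = 0.026 bits.

0.026 bits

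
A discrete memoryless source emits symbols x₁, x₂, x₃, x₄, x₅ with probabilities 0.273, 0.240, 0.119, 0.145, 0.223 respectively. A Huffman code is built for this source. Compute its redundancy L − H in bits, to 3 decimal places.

Entropy H = −Σ p log₂ p ≈ 2.2576 bits.
Huffman merges: 119/1000+29/200→33/125; 223/1000+6/25→463/1000; 33/125+273/1000→537/1000; 463/1000+537/1000→1. L = 283/125 ≈ 2.2640.
L − H = 2.2640 − 2.2576 = 0.006 bits.

0.006 bits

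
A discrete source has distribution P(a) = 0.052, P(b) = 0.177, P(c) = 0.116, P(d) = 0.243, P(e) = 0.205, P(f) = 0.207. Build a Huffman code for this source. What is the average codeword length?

Repeatedly combine the two least-probable nodes; the expected code length is the sum of the merged weights.
merge 13/250 + 29/250 → 21/125
merge 21/125 + 177/1000 → 69/200
merge 41/200 + 207/1000 → 103/250
merge 243/1000 + 69/200 → 147/250
merge 103/250 + 147/250 → 1
L = 21/125 + 69/200 + 103/250 + 147/250 + 1 = 2513/1000 = 2.513 bits/symbol.

2.513 bits/symbol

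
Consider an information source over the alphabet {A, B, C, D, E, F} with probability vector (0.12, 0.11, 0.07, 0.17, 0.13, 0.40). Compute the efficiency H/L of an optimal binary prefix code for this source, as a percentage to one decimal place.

Entropy H = −Σ p log₂ p ≈ 2.3319 bits.
Huffman merges: 7/100+11/100→9/50; 3/25+13/100→1/4; 17/100+9/50→7/20; 1/4+7/20→3/5; 2/5+3/5→1. L = 119/50 ≈ 2.3800.
Efficiency = H/L = 2.3319/2.3800 = 98.0%.

98.0%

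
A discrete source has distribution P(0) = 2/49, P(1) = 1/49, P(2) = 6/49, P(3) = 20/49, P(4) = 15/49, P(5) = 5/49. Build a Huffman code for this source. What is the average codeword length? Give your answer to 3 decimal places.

Repeatedly combine the two least-probable nodes; the expected code length is the sum of the merged weights.
merge 1/49 + 2/49 → 3/49
merge 3/49 + 5/49 → 8/49
merge 6/49 + 8/49 → 2/7
merge 2/7 + 15/49 → 29/49
merge 20/49 + 29/49 → 1
L = 3/49 + 8/49 + 2/7 + 29/49 + 1 = 103/49 ≈ 2.102 bits/symbol.

2.102 bits/symbol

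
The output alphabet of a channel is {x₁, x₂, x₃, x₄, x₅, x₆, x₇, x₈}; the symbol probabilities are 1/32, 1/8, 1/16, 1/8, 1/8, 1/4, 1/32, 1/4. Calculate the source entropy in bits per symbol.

2.6875 bits

Each probability is a power of 1/2, so log₂(1/p) is an integer.
H = Σ p·log₂(1/p) = 1/32·5 + 1/8·3 + 1/16·4 + 1/8·3 + 1/8·3 + 1/4·2 + 1/32·5 + 1/4·2 = 2.6875 bits.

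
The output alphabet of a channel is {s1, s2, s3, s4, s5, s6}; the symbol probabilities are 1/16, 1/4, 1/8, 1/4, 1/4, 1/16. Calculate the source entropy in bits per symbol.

Each probability is a power of 1/2, so log₂(1/p) is an integer.
H = Σ p·log₂(1/p) = 1/16·4 + 1/4·2 + 1/8·3 + 1/4·2 + 1/4·2 + 1/16·4 = 2.375 bits.

2.375 bits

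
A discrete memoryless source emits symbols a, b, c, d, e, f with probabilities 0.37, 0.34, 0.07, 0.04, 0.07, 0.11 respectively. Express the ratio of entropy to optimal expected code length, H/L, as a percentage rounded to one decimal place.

96.5%

Entropy H = −Σ p log₂ p ≈ 2.1331 bits.
Huffman merges: 1/25+7/100→11/100; 7/100+11/100→9/50; 11/100+9/50→29/100; 29/100+17/50→63/100; 37/100+63/100→1. L = 221/100 ≈ 2.2100.
Efficiency = H/L = 2.1331/2.2100 = 96.5%.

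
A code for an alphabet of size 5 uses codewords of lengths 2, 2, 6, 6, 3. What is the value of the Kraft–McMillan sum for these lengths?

0.65625

With common denominator 2^6 = 64: Σ 2^(−ℓᵢ) = 16/64 + 16/64 + 1/64 + 1/64 + 8/64 = 42/64 = 0.65625.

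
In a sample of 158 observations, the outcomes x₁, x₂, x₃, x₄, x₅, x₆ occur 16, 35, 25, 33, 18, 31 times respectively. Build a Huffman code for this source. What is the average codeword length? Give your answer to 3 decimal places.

2.570 bits/symbol

Probabilities are the counts divided by 158.
Repeatedly combine the two least-probable nodes; the expected code length is the sum of the merged weights.
merge 8/79 + 9/79 → 17/79
merge 25/158 + 31/158 → 28/79
merge 33/158 + 17/79 → 67/158
merge 35/158 + 28/79 → 91/158
merge 67/158 + 91/158 → 1
L = 17/79 + 28/79 + 67/158 + 91/158 + 1 = 203/79 ≈ 2.570 bits/symbol.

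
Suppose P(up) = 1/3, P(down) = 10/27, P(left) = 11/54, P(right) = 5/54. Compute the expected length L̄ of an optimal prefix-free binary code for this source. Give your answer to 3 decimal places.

Repeatedly combine the two least-probable nodes; the expected code length is the sum of the merged weights.
merge 5/54 + 11/54 → 8/27
merge 8/27 + 1/3 → 17/27
merge 10/27 + 17/27 → 1
L = 8/27 + 17/27 + 1 = 52/27 ≈ 1.926 bits/symbol.

1.926 bits/symbol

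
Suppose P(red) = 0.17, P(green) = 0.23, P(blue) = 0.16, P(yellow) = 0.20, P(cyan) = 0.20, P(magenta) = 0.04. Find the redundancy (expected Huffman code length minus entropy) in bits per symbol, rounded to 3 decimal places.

0.110 bits

Entropy H = −Σ p log₂ p ≈ 2.4598 bits.
Huffman merges: 1/25+4/25→1/5; 17/100+1/5→37/100; 1/5+1/5→2/5; 23/100+37/100→3/5; 2/5+3/5→1. L = 257/100 ≈ 2.5700.
L − H = 2.5700 − 2.4598 = 0.110 bits.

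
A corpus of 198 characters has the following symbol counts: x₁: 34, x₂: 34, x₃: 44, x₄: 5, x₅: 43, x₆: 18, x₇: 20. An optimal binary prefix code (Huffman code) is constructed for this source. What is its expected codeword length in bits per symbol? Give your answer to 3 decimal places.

2.677 bits/symbol

Probabilities are the counts divided by 198.
Repeatedly combine the two least-probable nodes; the expected code length is the sum of the merged weights.
merge 5/198 + 1/11 → 23/198
merge 10/99 + 23/198 → 43/198
merge 17/99 + 17/99 → 34/99
merge 43/198 + 43/198 → 43/99
merge 2/9 + 34/99 → 56/99
merge 43/99 + 56/99 → 1
L = 23/198 + 43/198 + 34/99 + 43/99 + 56/99 + 1 = 265/99 ≈ 2.677 bits/symbol.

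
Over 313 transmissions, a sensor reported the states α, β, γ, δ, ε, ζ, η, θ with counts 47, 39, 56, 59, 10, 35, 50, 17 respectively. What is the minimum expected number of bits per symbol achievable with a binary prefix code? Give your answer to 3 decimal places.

Probabilities are the counts divided by 313.
Repeatedly combine the two least-probable nodes; the expected code length is the sum of the merged weights.
merge 10/313 + 17/313 → 27/313
merge 27/313 + 35/313 → 62/313
merge 39/313 + 47/313 → 86/313
merge 50/313 + 56/313 → 106/313
merge 59/313 + 62/313 → 121/313
merge 86/313 + 106/313 → 192/313
merge 121/313 + 192/313 → 1
L = 27/313 + 62/313 + 86/313 + 106/313 + 121/313 + 192/313 + 1 = 907/313 ≈ 2.898 bits/symbol.

2.898 bits/symbol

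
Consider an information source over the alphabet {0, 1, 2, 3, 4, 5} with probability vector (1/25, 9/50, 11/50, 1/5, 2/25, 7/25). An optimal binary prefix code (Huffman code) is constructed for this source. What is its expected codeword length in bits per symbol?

Repeatedly combine the two least-probable nodes; the expected code length is the sum of the merged weights.
merge 1/25 + 2/25 → 3/25
merge 3/25 + 9/50 → 3/10
merge 1/5 + 11/50 → 21/50
merge 7/25 + 3/10 → 29/50
merge 21/50 + 29/50 → 1
L = 3/25 + 3/10 + 21/50 + 29/50 + 1 = 121/50 = 2.42 bits/symbol.

2.42 bits/symbol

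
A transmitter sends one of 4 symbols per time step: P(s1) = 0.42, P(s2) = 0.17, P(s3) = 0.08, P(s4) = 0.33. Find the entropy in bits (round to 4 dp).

1.7796 bits

H = −Σ pᵢ log₂ pᵢ.
−0.42·log₂(0.42) = 0.5256
−0.17·log₂(0.17) = 0.4346
−0.08·log₂(0.08) = 0.2915
−0.33·log₂(0.33) = 0.5278
Sum ≈ 1.7796 → 1.7796 bits.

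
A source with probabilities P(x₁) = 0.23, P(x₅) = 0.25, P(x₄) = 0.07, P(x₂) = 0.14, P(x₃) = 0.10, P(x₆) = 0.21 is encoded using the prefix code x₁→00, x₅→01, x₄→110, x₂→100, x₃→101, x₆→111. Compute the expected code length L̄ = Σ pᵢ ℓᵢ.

L̄ = Σ pᵢ·ℓᵢ = 0.23·2 + 0.25·2 + 0.07·3 + 0.14·3 + 0.10·3 + 0.21·3 = 2.52 bits/symbol.

2.52 bits/symbol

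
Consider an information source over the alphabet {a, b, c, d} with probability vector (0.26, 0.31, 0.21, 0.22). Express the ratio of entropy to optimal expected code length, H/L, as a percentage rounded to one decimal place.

99.1%

Entropy H = −Σ p log₂ p ≈ 1.9825 bits.
Huffman merges: 21/100+11/50→43/100; 13/50+31/100→57/100; 43/100+57/100→1. L = 2 ≈ 2.0000.
Efficiency = H/L = 1.9825/2.0000 = 99.1%.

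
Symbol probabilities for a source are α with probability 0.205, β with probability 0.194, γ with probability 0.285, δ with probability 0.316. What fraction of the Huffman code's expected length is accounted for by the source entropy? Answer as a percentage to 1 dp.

Entropy H = −Σ p log₂ p ≈ 1.9690 bits.
Huffman merges: 97/500+41/200→399/1000; 57/200+79/250→601/1000; 399/1000+601/1000→1. L = 2 ≈ 2.0000.
Efficiency = H/L = 1.9690/2.0000 = 98.4%.

98.4%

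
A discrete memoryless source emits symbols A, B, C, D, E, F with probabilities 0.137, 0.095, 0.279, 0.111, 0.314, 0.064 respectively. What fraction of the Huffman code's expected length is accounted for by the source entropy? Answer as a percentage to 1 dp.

98.0%

Entropy H = −Σ p log₂ p ≈ 2.3599 bits.
Huffman merges: 8/125+19/200→159/1000; 111/1000+137/1000→31/125; 159/1000+31/125→407/1000; 279/1000+157/500→593/1000; 407/1000+593/1000→1. L = 2407/1000 ≈ 2.4070.
Efficiency = H/L = 2.3599/2.4070 = 98.0%.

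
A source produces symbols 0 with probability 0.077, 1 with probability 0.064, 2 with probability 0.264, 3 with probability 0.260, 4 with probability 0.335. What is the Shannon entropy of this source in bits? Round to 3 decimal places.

2.080 bits

H = −Σ pᵢ log₂ pᵢ.
−0.077·log₂(0.077) = 0.2848
−0.064·log₂(0.064) = 0.2538
−0.264·log₂(0.264) = 0.5072
−0.260·log₂(0.260) = 0.5053
−0.335·log₂(0.335) = 0.5286
Sum ≈ 2.0797 → 2.080 bits.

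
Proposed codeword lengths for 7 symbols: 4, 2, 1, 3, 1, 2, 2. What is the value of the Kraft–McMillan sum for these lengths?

With common denominator 2^4 = 16: Σ 2^(−ℓᵢ) = 1/16 + 4/16 + 8/16 + 2/16 + 8/16 + 4/16 + 4/16 = 31/16 = 1.9375.

1.9375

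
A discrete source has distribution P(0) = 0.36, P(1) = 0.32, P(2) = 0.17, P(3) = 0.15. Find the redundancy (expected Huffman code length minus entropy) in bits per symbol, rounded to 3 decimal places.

Entropy H = −Σ p log₂ p ≈ 1.9018 bits.
Huffman merges: 3/20+17/100→8/25; 8/25+8/25→16/25; 9/25+16/25→1. L = 49/25 ≈ 1.9600.
L − H = 1.9600 − 1.9018 = 0.058 bits.

0.058 bits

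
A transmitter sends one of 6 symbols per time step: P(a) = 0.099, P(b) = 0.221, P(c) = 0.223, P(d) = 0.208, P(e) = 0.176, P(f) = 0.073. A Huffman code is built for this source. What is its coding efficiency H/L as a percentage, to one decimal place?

98.5%

Entropy H = −Σ p log₂ p ≈ 2.4823 bits.
Huffman merges: 73/1000+99/1000→43/250; 43/250+22/125→87/250; 26/125+221/1000→429/1000; 223/1000+87/250→571/1000; 429/1000+571/1000→1. L = 63/25 ≈ 2.5200.
Efficiency = H/L = 2.4823/2.5200 = 98.5%.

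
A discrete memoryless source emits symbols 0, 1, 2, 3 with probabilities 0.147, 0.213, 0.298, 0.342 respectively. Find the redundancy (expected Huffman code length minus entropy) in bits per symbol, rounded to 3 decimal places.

0.068 bits

Entropy H = −Σ p log₂ p ≈ 1.9317 bits.
Huffman merges: 147/1000+213/1000→9/25; 149/500+171/500→16/25; 9/25+16/25→1. L = 2 ≈ 2.0000.
L − H = 2.0000 − 1.9317 = 0.068 bits.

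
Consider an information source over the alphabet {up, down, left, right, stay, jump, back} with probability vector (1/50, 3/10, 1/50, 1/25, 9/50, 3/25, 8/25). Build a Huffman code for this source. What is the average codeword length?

2.32 bits/symbol

Repeatedly combine the two least-probable nodes; the expected code length is the sum of the merged weights.
merge 1/50 + 1/50 → 1/25
merge 1/25 + 1/25 → 2/25
merge 2/25 + 3/25 → 1/5
merge 9/50 + 1/5 → 19/50
merge 3/10 + 8/25 → 31/50
merge 19/50 + 31/50 → 1
L = 1/25 + 2/25 + 1/5 + 19/50 + 31/50 + 1 = 58/25 = 2.32 bits/symbol.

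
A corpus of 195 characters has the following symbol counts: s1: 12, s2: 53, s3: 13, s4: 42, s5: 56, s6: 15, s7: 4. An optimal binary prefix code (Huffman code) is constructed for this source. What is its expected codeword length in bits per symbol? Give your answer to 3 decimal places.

2.451 bits/symbol

Probabilities are the counts divided by 195.
Repeatedly combine the two least-probable nodes; the expected code length is the sum of the merged weights.
merge 4/195 + 4/65 → 16/195
merge 1/15 + 1/13 → 28/195
merge 16/195 + 28/195 → 44/195
merge 14/65 + 44/195 → 86/195
merge 53/195 + 56/195 → 109/195
merge 86/195 + 109/195 → 1
L = 16/195 + 28/195 + 44/195 + 86/195 + 109/195 + 1 = 478/195 ≈ 2.451 bits/symbol.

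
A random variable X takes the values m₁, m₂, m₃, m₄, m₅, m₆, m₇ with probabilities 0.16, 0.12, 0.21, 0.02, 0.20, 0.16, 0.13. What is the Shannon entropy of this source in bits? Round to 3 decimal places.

2.646 bits

H = −Σ pᵢ log₂ pᵢ.
−0.16·log₂(0.16) = 0.4230
−0.12·log₂(0.12) = 0.3671
−0.21·log₂(0.21) = 0.4728
−0.02·log₂(0.02) = 0.1129
−0.20·log₂(0.20) = 0.4644
−0.16·log₂(0.16) = 0.4230
−0.13·log₂(0.13) = 0.3826
Sum ≈ 2.6458 → 2.646 bits.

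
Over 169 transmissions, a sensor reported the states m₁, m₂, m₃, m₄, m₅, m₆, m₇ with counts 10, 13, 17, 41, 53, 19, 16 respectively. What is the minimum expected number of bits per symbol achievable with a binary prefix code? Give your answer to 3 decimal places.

2.580 bits/symbol

Probabilities are the counts divided by 169.
Repeatedly combine the two least-probable nodes; the expected code length is the sum of the merged weights.
merge 10/169 + 1/13 → 23/169
merge 16/169 + 17/169 → 33/169
merge 19/169 + 23/169 → 42/169
merge 33/169 + 41/169 → 74/169
merge 42/169 + 53/169 → 95/169
merge 74/169 + 95/169 → 1
L = 23/169 + 33/169 + 42/169 + 74/169 + 95/169 + 1 = 436/169 ≈ 2.580 bits/symbol.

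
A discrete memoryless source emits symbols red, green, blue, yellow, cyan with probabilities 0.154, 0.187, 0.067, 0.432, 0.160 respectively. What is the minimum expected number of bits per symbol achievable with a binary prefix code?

Repeatedly combine the two least-probable nodes; the expected code length is the sum of the merged weights.
merge 67/1000 + 77/500 → 221/1000
merge 4/25 + 187/1000 → 347/1000
merge 221/1000 + 347/1000 → 71/125
merge 54/125 + 71/125 → 1
L = 221/1000 + 347/1000 + 71/125 + 1 = 267/125 = 2.136 bits/symbol.

2.136 bits/symbol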